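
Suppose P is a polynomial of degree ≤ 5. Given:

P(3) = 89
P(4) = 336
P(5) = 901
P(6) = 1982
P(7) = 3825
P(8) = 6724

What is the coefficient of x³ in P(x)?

-3

First differences: 247, 565, 1081, 1843, 2899. Second differences: 318, 516, 762, 1056. Third differences: 198, 246, 294. Fourth differences: 48, 48.
Level-4 differences are constant, so P has degree 4.
Fitting a degree-4 polynomial gives P(x) = 2x^4 - 3x³ + x² + x - 4.
The coefficient of x³ is -3.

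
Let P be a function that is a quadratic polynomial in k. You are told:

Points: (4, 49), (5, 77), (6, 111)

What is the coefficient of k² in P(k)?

3

Write P(k) = ak² + bk + c; the 3 given values yield a linear system in the 3 coefficients.
Solving, P(k) = 3k² + k - 3.
The coefficient of k² is 3.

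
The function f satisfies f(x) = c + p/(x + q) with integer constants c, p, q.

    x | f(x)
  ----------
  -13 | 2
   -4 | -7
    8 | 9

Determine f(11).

(f(x) − c)(x + q) = p for each data point; the three points give a linear system in c and q, then p follows.
Solving: c = 5, q = 1, p = 36, so f(x) = 5 + 36/(x + 1).
Then f(11) = 5 + 36/12 = 8.

8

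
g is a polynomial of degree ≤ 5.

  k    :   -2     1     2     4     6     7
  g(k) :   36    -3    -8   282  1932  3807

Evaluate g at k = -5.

Write g(k) = ak^5 + bk^4 + ck³ + dk² + ek + p; the 6 given values yield a linear system in the 6 coefficients.
Solving, the leading coefficient vanishes, and g(k) = 2k^4 - 2k³ - 6k² - 3k + 6.
Then g(-5) = 1371.

1371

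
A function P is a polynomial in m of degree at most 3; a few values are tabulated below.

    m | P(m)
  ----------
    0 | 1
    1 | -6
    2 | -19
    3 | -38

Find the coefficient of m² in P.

First differences: -7, -13, -19. Second differences: -6, -6.
Level-2 differences are constant, so P has degree 2.
Fitting a degree-2 polynomial gives P(m) = -3m² - 4m + 1.
The coefficient of m² is -3.

-3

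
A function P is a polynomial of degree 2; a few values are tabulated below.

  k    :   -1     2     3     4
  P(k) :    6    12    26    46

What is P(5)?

Write P(k) = ak² + bk + c; the 4 given values yield a linear system in the 3 coefficients.
Solving, P(k) = 3k² - k + 2.
Then P(5) = 72.

72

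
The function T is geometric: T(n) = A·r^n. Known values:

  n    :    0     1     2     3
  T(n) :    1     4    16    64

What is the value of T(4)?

256

Consecutive ratio: 4/1 = 4, and 16/4 = 4, so r = 4.
Then A·4^0 = 1 gives A = 1, and T(n) = 1·4^n.
T(4) = 1·4^4 = 256.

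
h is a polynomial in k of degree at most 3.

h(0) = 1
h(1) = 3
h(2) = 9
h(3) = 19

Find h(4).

First differences: 2, 6, 10. Second differences: 4, 4.
Level-2 differences are constant, so h has degree 2.
Extending the table by one column gives the next first difference 14, so h(4) = 19 + 14 = 33.

33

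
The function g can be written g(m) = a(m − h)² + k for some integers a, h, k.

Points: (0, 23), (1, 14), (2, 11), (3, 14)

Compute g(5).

38

First differences -9, -3, 3; second difference 6 = 2a, so a = 3.
Expanding, the m-coefficient is −2ah = -6h; matching it to the data gives h = 2, and then k = 11.
So g(m) = 3(m − 2)² + 11.
g(5) = 3·3² + 11 = 38.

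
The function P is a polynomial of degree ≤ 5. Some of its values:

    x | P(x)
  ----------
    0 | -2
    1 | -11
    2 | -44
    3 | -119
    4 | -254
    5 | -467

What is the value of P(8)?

-1754

Write P(x) = ax^5 + bx^4 + cx³ + dx² + ex + p; the 6 given values yield a linear system in the 6 coefficients.
Solving, the top 2 coefficients vanish, and P(x) = -3x³ - 3x² - 3x - 2.
Then P(8) = -1754.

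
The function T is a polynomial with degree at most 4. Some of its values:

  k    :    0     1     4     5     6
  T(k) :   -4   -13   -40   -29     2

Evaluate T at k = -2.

-22

Write T(k) = ak^4 + bk³ + ck² + dk + e; the 5 given values yield a linear system in the 5 coefficients.
Solving, the leading coefficient vanishes, and T(k) = k³ - 5k² - 5k - 4.
Then T(-2) = -22.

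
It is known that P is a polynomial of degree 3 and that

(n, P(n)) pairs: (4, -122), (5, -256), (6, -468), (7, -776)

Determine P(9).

Write P(n) = an³ + bn² + cn + d; the 4 given values yield a linear system in the 4 coefficients.
Solving, P(n) = -3n³ + 6n² - 5n - 6.
Then P(9) = -1752.

-1752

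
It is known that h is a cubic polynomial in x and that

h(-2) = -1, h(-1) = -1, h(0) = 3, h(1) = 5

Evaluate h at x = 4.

-61

Write h(x) = ax³ + bx² + cx + d; the 4 given values yield a linear system in the 4 coefficients.
Solving, h(x) = -x³ - x² + 4x + 3.
Then h(4) = -61.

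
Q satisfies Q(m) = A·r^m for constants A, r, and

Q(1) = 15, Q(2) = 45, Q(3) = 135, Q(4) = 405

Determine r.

Consecutive ratio: 45/15 = 3, and 135/45 = 3, so r = 3.
Then A·3^1 = 15 gives A = 5, and Q(m) = 5·3^m.

3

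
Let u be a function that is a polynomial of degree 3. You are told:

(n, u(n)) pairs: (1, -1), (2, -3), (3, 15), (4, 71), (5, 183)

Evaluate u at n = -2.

-55

First differences: -2, 18, 56, 112. Second differences: 20, 38, 56. Third differences: 18, 18.
Level-3 differences are constant, so u has degree 3.
Fitting a degree-3 polynomial gives u(n) = 3n³ - 8n² + n + 3.
Then u(-2) = -55.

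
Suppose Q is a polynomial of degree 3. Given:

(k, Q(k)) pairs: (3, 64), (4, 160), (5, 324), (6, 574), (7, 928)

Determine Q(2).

18

First differences: 96, 164, 250, 354. Second differences: 68, 86, 104. Third differences: 18, 18.
Level-3 differences are constant, so Q has degree 3.
Fitting a degree-3 polynomial gives Q(k) = 3k³ - 2k² - k + 4.
Then Q(2) = 18.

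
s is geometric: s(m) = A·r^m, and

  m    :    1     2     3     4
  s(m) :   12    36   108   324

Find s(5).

972

Consecutive ratio: 36/12 = 3, and 108/36 = 3, so r = 3.
Then A·3^1 = 12 gives A = 4, and s(m) = 4·3^m.
s(5) = 4·3^5 = 972.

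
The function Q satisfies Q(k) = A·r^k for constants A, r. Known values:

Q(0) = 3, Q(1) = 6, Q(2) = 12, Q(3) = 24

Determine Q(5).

96

Consecutive ratio: 6/3 = 2, and 12/6 = 2, so r = 2.
Then A·2^0 = 3 gives A = 3, and Q(k) = 3·2^k.
Q(5) = 3·2^5 = 96.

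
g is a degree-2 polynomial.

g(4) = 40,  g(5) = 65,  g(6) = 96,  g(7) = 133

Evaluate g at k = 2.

First differences: 25, 31, 37. Second differences: 6, 6.
Level-2 differences are constant, so g has degree 2.
Fitting a degree-2 polynomial gives g(k) = 3k² - 2k.
Then g(2) = 8.

8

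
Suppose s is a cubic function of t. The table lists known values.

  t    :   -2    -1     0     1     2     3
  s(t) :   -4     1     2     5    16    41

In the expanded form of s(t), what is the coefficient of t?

First differences: 5, 1, 3, 11, 25. Second differences: -4, 2, 8, 14. Third differences: 6, 6, 6.
Level-3 differences are constant, so s has degree 3.
Fitting a degree-3 polynomial gives s(t) = t³ + t² + t + 2.
The coefficient of t is 1.

1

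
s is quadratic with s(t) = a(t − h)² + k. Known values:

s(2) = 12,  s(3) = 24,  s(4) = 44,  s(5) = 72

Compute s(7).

First differences 12, 20, 28; second difference 8 = 2a, so a = 4.
Expanding, the t-coefficient is −2ah = -8h; matching it to the data gives h = 1, and then k = 8.
So s(t) = 4(t − 1)² + 8.
s(7) = 4·6² + 8 = 152.

152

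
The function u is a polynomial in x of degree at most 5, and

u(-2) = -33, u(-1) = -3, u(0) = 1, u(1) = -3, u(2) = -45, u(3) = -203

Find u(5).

-1419

First differences: 30, 4, -4, -42, -158. Second differences: -26, -8, -38, -116. Third differences: 18, -30, -78. Fourth differences: -48, -48.
Level-4 differences are constant, so u has degree 4.
Fitting a degree-4 polynomial gives u(x) = -2x^4 - x³ - 2x² + x + 1.
Then u(5) = -1419.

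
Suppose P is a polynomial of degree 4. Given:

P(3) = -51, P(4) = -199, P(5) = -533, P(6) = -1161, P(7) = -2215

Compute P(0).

Write P(x) = ax^4 + bx³ + cx² + dx + e; the 5 given values yield a linear system in the 5 coefficients.
Solving, P(x) = -x^4 + 4x² - x - 3.
Then P(0) = -3.

-3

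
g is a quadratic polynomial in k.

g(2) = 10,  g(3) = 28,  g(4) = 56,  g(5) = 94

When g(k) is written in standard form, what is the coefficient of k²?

5

First differences: 18, 28, 38. Second differences: 10, 10.
Level-2 differences are constant, so g has degree 2.
Fitting a degree-2 polynomial gives g(k) = 5k² - 7k + 4.
The coefficient of k² is 5.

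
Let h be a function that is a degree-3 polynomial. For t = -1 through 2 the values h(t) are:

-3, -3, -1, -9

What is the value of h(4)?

-103

Write h(t) = at³ + bt² + ct + d; the 4 given values yield a linear system in the 4 coefficients.
Solving, h(t) = -2t³ + t² + 3t - 3.
Then h(4) = -103.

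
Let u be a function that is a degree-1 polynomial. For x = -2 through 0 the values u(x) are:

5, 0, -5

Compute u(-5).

First differences: -5, -5.
Level-1 differences are constant, so u has degree 1.
Fitting a degree-1 polynomial gives u(x) = -5x - 5.
Then u(-5) = 20.

20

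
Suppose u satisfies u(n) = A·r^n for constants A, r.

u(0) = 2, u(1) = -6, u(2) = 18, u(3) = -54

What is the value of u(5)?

-486

Consecutive ratio: -6/2 = -3, and 18/(-6) = -3, so r = -3.
Then A·(-3)^0 = 2 gives A = 2, and u(n) = 2·(-3)^n.
u(5) = 2·(-3)^5 = -486.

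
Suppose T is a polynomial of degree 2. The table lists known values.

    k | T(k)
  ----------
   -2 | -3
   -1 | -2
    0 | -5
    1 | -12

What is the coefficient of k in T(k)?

First differences: 1, -3, -7. Second differences: -4, -4.
Level-2 differences are constant, so T has degree 2.
Fitting a degree-2 polynomial gives T(k) = -2k² - 5k - 5.
The coefficient of k is -5.

-5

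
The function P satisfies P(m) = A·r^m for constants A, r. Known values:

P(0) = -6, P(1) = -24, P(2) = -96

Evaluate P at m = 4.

Consecutive ratio: -24/(-6) = 4, and -96/(-24) = 4, so r = 4.
Then A·4^0 = -6 gives A = -6, and P(m) = -6·4^m.
P(4) = -6·4^4 = -1536.

-1536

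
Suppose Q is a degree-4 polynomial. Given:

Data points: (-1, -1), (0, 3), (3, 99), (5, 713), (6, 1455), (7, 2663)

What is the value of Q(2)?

Write Q(x) = ax^4 + bx³ + cx² + dx + e; the 6 given values yield a linear system in the 5 coefficients.
Solving, Q(x) = x^4 + x³ - 2x² + 2x + 3.
Then Q(2) = 23.

23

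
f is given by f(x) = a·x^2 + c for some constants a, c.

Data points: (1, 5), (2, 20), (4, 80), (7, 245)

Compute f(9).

From f(1) = 5 and f(2) = 20: 1a + c = 5 and 4a + c = 20.
Subtracting: 3a = 15, so a = 5; then c = 5 − 5·1 = 0.
So f(x) = 5x² + 0, and f(9) = 405.

405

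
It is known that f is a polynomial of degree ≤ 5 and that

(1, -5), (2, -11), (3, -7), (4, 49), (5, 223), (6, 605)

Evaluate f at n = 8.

First differences: -6, 4, 56, 174, 382. Second differences: 10, 52, 118, 208. Third differences: 42, 66, 90. Fourth differences: 24, 24.
Level-4 differences are constant, so f has degree 4.
Fitting a degree-4 polynomial gives f(n) = n^4 - 3n³ - 2n² + 6n - 7.
Then f(8) = 2473.

2473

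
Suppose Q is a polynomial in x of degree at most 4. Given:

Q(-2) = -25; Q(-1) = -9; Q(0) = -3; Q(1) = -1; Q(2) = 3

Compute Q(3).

15

First differences: 16, 6, 2, 4. Second differences: -10, -4, 2. Third differences: 6, 6.
Level-3 differences are constant, so Q has degree 3.
Fitting a degree-3 polynomial gives Q(x) = x³ - 2x² + 3x - 3.
Then Q(3) = 15.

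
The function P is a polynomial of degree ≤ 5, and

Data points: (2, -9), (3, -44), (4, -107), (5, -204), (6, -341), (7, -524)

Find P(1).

4

First differences: -35, -63, -97, -137, -183. Second differences: -28, -34, -40, -46. Third differences: -6, -6, -6.
Level-3 differences are constant, so P has degree 3.
Fitting a degree-3 polynomial gives P(x) = -x³ - 5x² + 9x + 1.
Then P(1) = 4.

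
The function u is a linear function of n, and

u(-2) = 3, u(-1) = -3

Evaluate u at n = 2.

-21

Write u(n) = an + b; the 2 given values yield a linear system in the 2 coefficients.
Solving, u(n) = -6n - 9.
Then u(2) = -21.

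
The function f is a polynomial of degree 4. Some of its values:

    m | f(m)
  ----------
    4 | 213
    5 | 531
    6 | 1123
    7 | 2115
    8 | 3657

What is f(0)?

1

Write f(m) = am^4 + bm³ + cm² + dm + e; the 5 given values yield a linear system in the 5 coefficients.
Solving, f(m) = m^4 - m³ + m² + m + 1.
The constant term is f(0) = 1.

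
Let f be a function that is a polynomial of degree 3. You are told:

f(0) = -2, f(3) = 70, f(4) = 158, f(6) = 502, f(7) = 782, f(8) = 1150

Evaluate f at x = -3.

Write f(x) = ax³ + bx² + cx + d; the 6 given values yield a linear system in the 4 coefficients.
Solving, f(x) = 2x³ + 2x² - 2.
Then f(-3) = -38.

-38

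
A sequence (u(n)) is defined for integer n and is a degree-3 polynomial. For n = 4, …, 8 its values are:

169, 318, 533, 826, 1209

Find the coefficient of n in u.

0

First differences: 149, 215, 293, 383. Second differences: 66, 78, 90. Third differences: 12, 12.
Level-3 differences are constant, so u has degree 3.
Fitting a degree-3 polynomial gives u(n) = 2n³ + 3n² - 7.
The coefficient of n is 0.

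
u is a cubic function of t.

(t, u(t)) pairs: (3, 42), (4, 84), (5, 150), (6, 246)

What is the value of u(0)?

0

Write u(t) = at³ + bt² + ct + d; the 4 given values yield a linear system in the 4 coefficients.
Solving, u(t) = t³ + 5t.
Then u(0) = 0.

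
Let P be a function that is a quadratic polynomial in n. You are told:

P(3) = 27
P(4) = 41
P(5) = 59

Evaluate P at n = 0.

Write P(n) = an² + bn + c; the 3 given values yield a linear system in the 3 coefficients.
Solving, P(n) = 2n² + 9.
Then P(0) = 9.

9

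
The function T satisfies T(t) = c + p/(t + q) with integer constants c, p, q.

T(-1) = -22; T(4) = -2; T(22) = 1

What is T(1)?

-6

(T(t) − c)(t + q) = p for each data point; the three points give a linear system in c and q, then p follows.
Solving: c = 2, q = 2, p = -24, so T(t) = 2 − 24/(t + 2).
Then T(1) = 2 − 24/3 = -6.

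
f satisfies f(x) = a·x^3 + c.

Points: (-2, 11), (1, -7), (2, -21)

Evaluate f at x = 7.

-691

From f(-2) = 11 and f(1) = -7: -8a + c = 11 and 1a + c = -7.
Subtracting: 9a = -18, so a = -2; then c = 11 − (-2)·(-8) = -5.
So f(x) = -2x³ − 5, and f(7) = -691.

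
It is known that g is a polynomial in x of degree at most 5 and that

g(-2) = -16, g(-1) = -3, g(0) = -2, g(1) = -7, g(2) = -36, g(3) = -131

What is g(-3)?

Write g(x) = ax^5 + bx^4 + cx³ + dx² + ex + p; the 6 given values yield a linear system in the 6 coefficients.
Solving, the leading coefficient vanishes, and g(x) = -x^4 - x³ - 2x² - x - 2.
Then g(-3) = -71.

-71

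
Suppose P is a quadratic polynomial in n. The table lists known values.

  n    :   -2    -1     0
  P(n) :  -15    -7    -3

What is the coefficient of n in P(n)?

Write P(n) = an² + bn + c; the 3 given values yield a linear system in the 3 coefficients.
Solving, P(n) = -2n² + 2n - 3.
The coefficient of n is 2.

2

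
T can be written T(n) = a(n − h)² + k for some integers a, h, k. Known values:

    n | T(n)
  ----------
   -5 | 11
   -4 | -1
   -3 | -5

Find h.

-3

First differences -12, -4; second difference 8 = 2a, so a = 4.
Expanding, the n-coefficient is −2ah = -8h; matching it to the data gives h = -3, and then k = -5.
So T(n) = 4(n + 3)² − 5.
Hence h = -3.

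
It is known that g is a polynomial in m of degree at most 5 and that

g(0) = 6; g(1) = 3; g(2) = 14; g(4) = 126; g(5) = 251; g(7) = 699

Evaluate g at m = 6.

438

Write g(m) = am^5 + bm^4 + cm³ + dm² + em + p; the 6 given values yield a linear system in the 6 coefficients.
Solving, the top 2 coefficients vanish, and g(m) = 2m³ + m² - 6m + 6.
Then g(6) = 438.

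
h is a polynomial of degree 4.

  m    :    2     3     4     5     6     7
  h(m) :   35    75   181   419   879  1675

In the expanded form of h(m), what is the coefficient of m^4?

1

Write h(m) = am^4 + bm³ + cm² + dm + e; the 6 given values yield a linear system in the 5 coefficients.
Solving, h(m) = m^4 - 3m³ + 5m² + 7m + 9.
The coefficient of m^4 is 1.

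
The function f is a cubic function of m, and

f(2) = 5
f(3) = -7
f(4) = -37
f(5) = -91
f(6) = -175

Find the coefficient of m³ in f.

-1

First differences: -12, -30, -54, -84. Second differences: -18, -24, -30. Third differences: -6, -6.
Level-3 differences are constant, so f has degree 3.
Fitting a degree-3 polynomial gives f(m) = -m³ + 7m - 1.
The coefficient of m³ is -1.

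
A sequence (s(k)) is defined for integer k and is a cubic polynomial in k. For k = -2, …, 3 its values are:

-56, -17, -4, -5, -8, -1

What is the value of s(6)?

200

Write s(k) = ak³ + bk² + ck + d; the 6 given values yield a linear system in the 4 coefficients.
Solving, s(k) = 2k³ - 7k² + 4k - 4.
Then s(6) = 200.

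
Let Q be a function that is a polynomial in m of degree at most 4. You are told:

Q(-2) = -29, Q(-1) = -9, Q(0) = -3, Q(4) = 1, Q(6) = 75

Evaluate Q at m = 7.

Write Q(m) = am^4 + bm³ + cm² + dm + e; the 5 given values yield a linear system in the 5 coefficients.
Solving, the leading coefficient vanishes, and Q(m) = m³ - 4m² + m - 3.
Then Q(7) = 151.

151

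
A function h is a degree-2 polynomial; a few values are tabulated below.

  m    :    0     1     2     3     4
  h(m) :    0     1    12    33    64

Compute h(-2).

28

Write h(m) = am² + bm + c; the 5 given values yield a linear system in the 3 coefficients.
Solving, h(m) = 5m² - 4m.
Then h(-2) = 28.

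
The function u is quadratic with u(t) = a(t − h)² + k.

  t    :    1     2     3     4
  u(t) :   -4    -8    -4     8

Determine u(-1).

First differences -4, 4, 12; second difference 8 = 2a, so a = 4.
Expanding, the t-coefficient is −2ah = -8h; matching it to the data gives h = 2, and then k = -8.
So u(t) = 4(t − 2)² − 8.
u(-1) = 4·(-3)² − 8 = 28.

28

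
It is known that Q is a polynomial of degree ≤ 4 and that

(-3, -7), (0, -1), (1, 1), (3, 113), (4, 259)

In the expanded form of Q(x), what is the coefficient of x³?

Write Q(x) = ax^4 + bx³ + cx² + dx + e; the 5 given values yield a linear system in the 5 coefficients.
Solving, the leading coefficient vanishes, and Q(x) = 3x³ + 6x² - 7x - 1.
The coefficient of x³ is 3.

3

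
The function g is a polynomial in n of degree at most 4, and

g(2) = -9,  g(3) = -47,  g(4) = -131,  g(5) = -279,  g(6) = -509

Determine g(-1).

Write g(n) = an^4 + bn³ + cn² + dn + e; the 5 given values yield a linear system in the 5 coefficients.
Solving, the leading coefficient vanishes, and g(n) = -3n³ + 4n² - n + 1.
Then g(-1) = 9.

9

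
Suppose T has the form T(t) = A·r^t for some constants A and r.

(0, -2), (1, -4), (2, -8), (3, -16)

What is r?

Consecutive ratio: -4/(-2) = 2, and -8/(-4) = 2, so r = 2.
Then A·2^0 = -2 gives A = -2, and T(t) = -2·2^t.

2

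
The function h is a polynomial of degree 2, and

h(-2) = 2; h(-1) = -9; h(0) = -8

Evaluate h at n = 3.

67

Write h(n) = an² + bn + c; the 3 given values yield a linear system in the 3 coefficients.
Solving, h(n) = 6n² + 7n - 8.
Then h(3) = 67.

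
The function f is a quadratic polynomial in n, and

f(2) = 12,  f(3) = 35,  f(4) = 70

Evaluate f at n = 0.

2

Write f(n) = an² + bn + c; the 3 given values yield a linear system in the 3 coefficients.
Solving, f(n) = 6n² - 7n + 2.
Then f(0) = 2.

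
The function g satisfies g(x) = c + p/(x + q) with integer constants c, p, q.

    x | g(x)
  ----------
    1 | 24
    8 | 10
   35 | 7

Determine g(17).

(g(x) − c)(x + q) = p for each data point; the three points give a linear system in c and q, then p follows.
Solving: c = 6, q = 1, p = 36, so g(x) = 6 + 36/(x + 1).
Then g(17) = 6 + 36/18 = 8.

8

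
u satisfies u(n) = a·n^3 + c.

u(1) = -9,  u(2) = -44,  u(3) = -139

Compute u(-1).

1

From u(1) = -9 and u(2) = -44: 1a + c = -9 and 8a + c = -44.
Subtracting: 7a = -35, so a = -5; then c = -9 − (-5)·1 = -4.
So u(n) = -5n³ − 4, and u(-1) = 1.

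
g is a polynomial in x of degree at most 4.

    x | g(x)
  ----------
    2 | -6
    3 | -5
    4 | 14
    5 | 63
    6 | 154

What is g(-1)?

-21

First differences: 1, 19, 49, 91. Second differences: 18, 30, 42. Third differences: 12, 12.
Level-3 differences are constant, so g has degree 3.
Fitting a degree-3 polynomial gives g(x) = 2x³ - 9x² + 8x - 2.
Then g(-1) = -21.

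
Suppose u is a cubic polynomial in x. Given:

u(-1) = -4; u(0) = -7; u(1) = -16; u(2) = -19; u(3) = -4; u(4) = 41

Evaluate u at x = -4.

Write u(x) = ax³ + bx² + cx + d; the 6 given values yield a linear system in the 4 coefficients.
Solving, u(x) = 2x³ - 3x² - 8x - 7.
Then u(-4) = -151.

-151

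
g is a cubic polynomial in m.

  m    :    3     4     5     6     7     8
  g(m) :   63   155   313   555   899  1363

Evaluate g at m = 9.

1965

Write g(m) = am³ + bm² + cm + d; the 6 given values yield a linear system in the 4 coefficients.
Solving, g(m) = 3m³ - 3m² + 2m + 3.
Then g(9) = 1965.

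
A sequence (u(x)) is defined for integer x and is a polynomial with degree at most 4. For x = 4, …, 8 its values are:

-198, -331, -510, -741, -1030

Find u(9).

Write u(x) = ax^4 + bx³ + cx² + dx + e; the 5 given values yield a linear system in the 5 coefficients.
Solving, the leading coefficient vanishes, and u(x) = -x³ - 8x² - 6.
Then u(9) = -1383.

-1383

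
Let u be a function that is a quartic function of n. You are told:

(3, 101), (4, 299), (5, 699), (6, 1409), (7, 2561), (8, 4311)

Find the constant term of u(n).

First differences: 198, 400, 710, 1152, 1750. Second differences: 202, 310, 442, 598. Third differences: 108, 132, 156. Fourth differences: 24, 24.
Level-4 differences are constant, so u has degree 4.
Fitting a degree-4 polynomial gives u(n) = n^4 + 4n² - 5n - 1.
The constant term is u(0) = -1.

-1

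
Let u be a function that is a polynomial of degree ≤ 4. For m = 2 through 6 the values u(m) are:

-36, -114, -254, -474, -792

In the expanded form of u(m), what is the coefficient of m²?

-4

First differences: -78, -140, -220, -318. Second differences: -62, -80, -98. Third differences: -18, -18.
Level-3 differences are constant, so u has degree 3.
Fitting a degree-3 polynomial gives u(m) = -3m³ - 4m² - m + 6.
The coefficient of m² is -4.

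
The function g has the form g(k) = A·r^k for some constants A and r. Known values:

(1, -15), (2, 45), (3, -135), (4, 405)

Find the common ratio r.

Consecutive ratio: 45/(-15) = -3, and -135/45 = -3, so r = -3.
Then A·(-3)^1 = -15 gives A = 5, and g(k) = 5·(-3)^k.

-3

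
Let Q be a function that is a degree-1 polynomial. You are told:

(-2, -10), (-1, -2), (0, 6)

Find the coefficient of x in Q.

8

Write Q(x) = ax + b; the 3 given values yield a linear system in the 2 coefficients.
Solving, Q(x) = 8x + 6.
The coefficient of x is 8.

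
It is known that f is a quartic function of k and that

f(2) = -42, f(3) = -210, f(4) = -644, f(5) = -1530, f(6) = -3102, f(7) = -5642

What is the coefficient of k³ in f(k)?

-3

Write f(k) = ak^4 + bk³ + ck² + dk + e; the 6 given values yield a linear system in the 5 coefficients.
Solving, f(k) = -2k^4 - 3k³ + 4k² - k.
The coefficient of k³ is -3.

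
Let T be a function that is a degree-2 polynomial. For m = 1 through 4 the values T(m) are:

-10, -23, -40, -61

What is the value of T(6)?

Write T(m) = am² + bm + c; the 4 given values yield a linear system in the 3 coefficients.
Solving, T(m) = -2m² - 7m - 1.
Then T(6) = -115.

-115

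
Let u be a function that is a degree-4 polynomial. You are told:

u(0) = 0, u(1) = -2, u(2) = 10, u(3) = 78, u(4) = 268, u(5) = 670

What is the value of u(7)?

2590

First differences: -2, 12, 68, 190, 402. Second differences: 14, 56, 122, 212. Third differences: 42, 66, 90. Fourth differences: 24, 24.
Level-4 differences are constant, so u has degree 4.
Fitting a degree-4 polynomial gives u(k) = k^4 + k³ - 3k² - k.
Then u(7) = 2590.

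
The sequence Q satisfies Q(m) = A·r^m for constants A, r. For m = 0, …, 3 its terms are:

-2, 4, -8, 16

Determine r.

Consecutive ratio: 4/(-2) = -2, and -8/4 = -2, so r = -2.
Then A·(-2)^0 = -2 gives A = -2, and Q(m) = -2·(-2)^m.

-2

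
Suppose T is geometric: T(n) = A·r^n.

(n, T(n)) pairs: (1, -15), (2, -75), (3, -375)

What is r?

Consecutive ratio: -75/(-15) = 5, and -375/(-75) = 5, so r = 5.
Then A·5^1 = -15 gives A = -3, and T(n) = -3·5^n.

5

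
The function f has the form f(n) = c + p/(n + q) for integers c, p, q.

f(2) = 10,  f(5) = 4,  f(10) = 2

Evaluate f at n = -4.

(f(n) − c)(n + q) = p for each data point; the three points give a linear system in c and q, then p follows.
Solving: c = 0, q = 0, p = 20, so f(n) = 20/(n + 0).
Then f(-4) = 0 + 20/(-4) = -5.

-5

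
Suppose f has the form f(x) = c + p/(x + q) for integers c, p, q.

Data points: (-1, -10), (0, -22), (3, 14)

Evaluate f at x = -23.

1

(f(x) − c)(x + q) = p for each data point; the three points give a linear system in c and q, then p follows.
Solving: c = 2, q = -1, p = 24, so f(x) = 2 + 24/(x − 1).
Then f(-23) = 2 + 24/(-24) = 1.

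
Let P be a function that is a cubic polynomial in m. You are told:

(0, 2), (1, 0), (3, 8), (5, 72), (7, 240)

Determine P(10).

Write P(m) = am³ + bm² + cm + d; the 5 given values yield a linear system in the 4 coefficients.
Solving, P(m) = m³ - 2m² - m + 2.
Then P(10) = 792.

792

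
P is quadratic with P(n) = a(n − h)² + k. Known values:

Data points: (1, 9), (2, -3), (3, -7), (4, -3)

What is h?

First differences -12, -4, 4; second difference 8 = 2a, so a = 4.
Expanding, the n-coefficient is −2ah = -8h; matching it to the data gives h = 3, and then k = -7.
So P(n) = 4(n − 3)² − 7.
Hence h = 3.

3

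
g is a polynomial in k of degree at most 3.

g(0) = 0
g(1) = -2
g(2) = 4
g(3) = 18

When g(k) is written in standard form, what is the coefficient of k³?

0

First differences: -2, 6, 14. Second differences: 8, 8.
Level-2 differences are constant, so g has degree 2.
Fitting a degree-2 polynomial gives g(k) = 4k² - 6k.
The coefficient of k³ is 0.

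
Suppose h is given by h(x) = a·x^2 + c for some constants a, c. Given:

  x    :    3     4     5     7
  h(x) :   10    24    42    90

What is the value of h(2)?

From h(3) = 10 and h(4) = 24: 9a + c = 10 and 16a + c = 24.
Subtracting: 7a = 14, so a = 2; then c = 10 − 2·9 = -8.
So h(x) = 2x² − 8, and h(2) = 0.

0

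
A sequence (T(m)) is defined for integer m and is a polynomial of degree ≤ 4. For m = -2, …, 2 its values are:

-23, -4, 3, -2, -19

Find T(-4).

-97

First differences: 19, 7, -5, -17. Second differences: -12, -12, -12.
Level-2 differences are constant, so T has degree 2.
Fitting a degree-2 polynomial gives T(m) = -6m² + m + 3.
Then T(-4) = -97.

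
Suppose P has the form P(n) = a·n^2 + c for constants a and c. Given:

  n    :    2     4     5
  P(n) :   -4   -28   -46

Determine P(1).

From P(2) = -4 and P(4) = -28: 4a + c = -4 and 16a + c = -28.
Subtracting: 12a = -24, so a = -2; then c = -4 − (-2)·4 = 4.
So P(n) = -2n² + 4, and P(1) = 2.

2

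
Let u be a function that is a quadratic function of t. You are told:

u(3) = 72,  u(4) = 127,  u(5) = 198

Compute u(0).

Write u(t) = at² + bt + c; the 3 given values yield a linear system in the 3 coefficients.
Solving, u(t) = 8t² - t + 3.
Then u(0) = 3.

3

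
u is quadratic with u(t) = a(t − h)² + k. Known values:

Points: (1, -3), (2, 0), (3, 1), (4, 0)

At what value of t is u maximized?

3

First differences 3, 1, -1; second difference -2 = 2a, so a = -1.
Expanding, the t-coefficient is −2ah = 2h; matching it to the data gives h = 3, and then k = 1.
So u(t) = -1(t − 3)² + 1.
Hence h = 3.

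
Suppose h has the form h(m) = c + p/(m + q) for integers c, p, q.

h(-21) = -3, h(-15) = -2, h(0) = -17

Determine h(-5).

13

(h(m) − c)(m + q) = p for each data point; the three points give a linear system in c and q, then p follows.
Solving: c = -5, q = 3, p = -36, so h(m) = -5 − 36/(m + 3).
Then h(-5) = -5 − 36/(-2) = 13.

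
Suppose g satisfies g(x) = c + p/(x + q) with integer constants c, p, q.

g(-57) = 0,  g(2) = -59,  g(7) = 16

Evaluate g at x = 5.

31

(g(x) − c)(x + q) = p for each data point; the three points give a linear system in c and q, then p follows.
Solving: c = 1, q = -3, p = 60, so g(x) = 1 + 60/(x − 3).
Then g(5) = 1 + 60/2 = 31.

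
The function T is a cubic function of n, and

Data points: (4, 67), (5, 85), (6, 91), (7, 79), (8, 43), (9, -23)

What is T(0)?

First differences: 18, 6, -12, -36, -66. Second differences: -12, -18, -24, -30. Third differences: -6, -6, -6.
Level-3 differences are constant, so T has degree 3.
Fitting a degree-3 polynomial gives T(n) = -n³ + 9n² - 2n - 5.
The constant term is T(0) = -5.

-5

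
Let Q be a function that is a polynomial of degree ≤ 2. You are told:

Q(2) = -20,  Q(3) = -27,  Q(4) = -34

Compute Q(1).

-13

Write Q(k) = ak² + bk + c; the 3 given values yield a linear system in the 3 coefficients.
Solving, the leading coefficient vanishes, and Q(k) = -7k - 6.
Then Q(1) = -13.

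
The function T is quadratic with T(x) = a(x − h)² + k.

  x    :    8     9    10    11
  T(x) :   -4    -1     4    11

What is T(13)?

31

First differences 3, 5, 7; second difference 2 = 2a, so a = 1.
Expanding, the x-coefficient is −2ah = -2h; matching it to the data gives h = 7, and then k = -5.
So T(x) = 1(x − 7)² − 5.
T(13) = 1·6² − 5 = 31.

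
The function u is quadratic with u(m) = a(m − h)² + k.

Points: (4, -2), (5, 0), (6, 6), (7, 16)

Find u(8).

First differences 2, 6, 10; second difference 4 = 2a, so a = 2.
Expanding, the m-coefficient is −2ah = -4h; matching it to the data gives h = 4, and then k = -2.
So u(m) = 2(m − 4)² − 2.
u(8) = 2·4² − 2 = 30.

30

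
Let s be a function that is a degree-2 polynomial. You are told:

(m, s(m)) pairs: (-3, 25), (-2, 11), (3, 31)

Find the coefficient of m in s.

1

Write s(m) = am² + bm + c; the 3 given values yield a linear system in the 3 coefficients.
Solving, s(m) = 3m² + m + 1.
The coefficient of m is 1.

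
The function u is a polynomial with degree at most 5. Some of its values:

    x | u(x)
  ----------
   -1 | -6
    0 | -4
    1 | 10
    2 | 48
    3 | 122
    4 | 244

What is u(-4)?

First differences: 2, 14, 38, 74, 122. Second differences: 12, 24, 36, 48. Third differences: 12, 12, 12.
Level-3 differences are constant, so u has degree 3.
Fitting a degree-3 polynomial gives u(x) = 2x³ + 6x² + 6x - 4.
Then u(-4) = -60.

-60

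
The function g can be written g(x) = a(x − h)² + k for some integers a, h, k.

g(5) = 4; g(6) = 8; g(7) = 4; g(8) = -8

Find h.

First differences 4, -4, -12; second difference -8 = 2a, so a = -4.
Expanding, the x-coefficient is −2ah = 8h; matching it to the data gives h = 6, and then k = 8.
So g(x) = -4(x − 6)² + 8.
Hence h = 6.

6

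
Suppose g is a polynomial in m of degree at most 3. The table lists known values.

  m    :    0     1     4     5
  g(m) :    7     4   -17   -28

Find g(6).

-41

Write g(m) = am³ + bm² + cm + d; the 4 given values yield a linear system in the 4 coefficients.
Solving, the leading coefficient vanishes, and g(m) = -m² - 2m + 7.
Then g(6) = -41.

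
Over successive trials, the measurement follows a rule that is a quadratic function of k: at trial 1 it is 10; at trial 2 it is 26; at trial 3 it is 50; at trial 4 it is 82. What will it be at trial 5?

Write the value at k as u(k).
Write u(k) = ak² + bk + c; the 4 given values yield a linear system in the 3 coefficients.
Solving, u(k) = 4k² + 4k + 2.
Then u(5) = 122.

122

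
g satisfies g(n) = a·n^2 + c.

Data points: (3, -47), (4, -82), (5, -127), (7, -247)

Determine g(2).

-22

From g(3) = -47 and g(4) = -82: 9a + c = -47 and 16a + c = -82.
Subtracting: 7a = -35, so a = -5; then c = -47 − (-5)·9 = -2.
So g(n) = -5n² − 2, and g(2) = -22.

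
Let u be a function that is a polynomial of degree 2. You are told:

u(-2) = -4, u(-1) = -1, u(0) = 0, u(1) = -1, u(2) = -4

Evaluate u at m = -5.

-25

First differences: 3, 1, -1, -3. Second differences: -2, -2, -2.
Level-2 differences are constant, so u has degree 2.
Fitting a degree-2 polynomial gives u(m) = -m².
Then u(-5) = -25.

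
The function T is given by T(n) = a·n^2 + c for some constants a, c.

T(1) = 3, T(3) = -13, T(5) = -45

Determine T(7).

-93

From T(1) = 3 and T(3) = -13: 1a + c = 3 and 9a + c = -13.
Subtracting: 8a = -16, so a = -2; then c = 3 − (-2)·1 = 5.
So T(n) = -2n² + 5, and T(7) = -93.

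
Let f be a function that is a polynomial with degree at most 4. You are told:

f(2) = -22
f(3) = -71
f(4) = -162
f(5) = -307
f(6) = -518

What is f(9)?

Write f(t) = at^4 + bt³ + ct² + dt + e; the 5 given values yield a linear system in the 5 coefficients.
Solving, the leading coefficient vanishes, and f(t) = -2t³ - 3t² + 4t - 2.
Then f(9) = -1667.

-1667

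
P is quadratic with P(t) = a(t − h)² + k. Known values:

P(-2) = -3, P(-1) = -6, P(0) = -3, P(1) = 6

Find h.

-1

First differences -3, 3, 9; second difference 6 = 2a, so a = 3.
Expanding, the t-coefficient is −2ah = -6h; matching it to the data gives h = -1, and then k = -6.
So P(t) = 3(t + 1)² − 6.
Hence h = -1.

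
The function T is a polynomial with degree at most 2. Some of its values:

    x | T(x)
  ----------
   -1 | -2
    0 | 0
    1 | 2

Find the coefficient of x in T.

First differences: 2, 2.
Level-1 differences are constant, so T has degree 1.
Fitting a degree-1 polynomial gives T(x) = 2x.
The coefficient of x is 2.

2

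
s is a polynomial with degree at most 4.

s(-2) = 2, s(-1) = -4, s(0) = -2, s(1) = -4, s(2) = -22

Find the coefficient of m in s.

2

First differences: -6, 2, -2, -18. Second differences: 8, -4, -16. Third differences: -12, -12.
Level-3 differences are constant, so s has degree 3.
Fitting a degree-3 polynomial gives s(m) = -2m³ - 2m² + 2m - 2.
The coefficient of m is 2.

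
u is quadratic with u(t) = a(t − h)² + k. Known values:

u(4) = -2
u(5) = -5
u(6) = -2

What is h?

5

First differences -3, 3; second difference 6 = 2a, so a = 3.
Expanding, the t-coefficient is −2ah = -6h; matching it to the data gives h = 5, and then k = -5.
So u(t) = 3(t − 5)² − 5.
Hence h = 5.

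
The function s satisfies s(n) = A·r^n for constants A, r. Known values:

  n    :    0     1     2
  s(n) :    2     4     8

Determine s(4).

32

Consecutive ratio: 4/2 = 2, and 8/4 = 2, so r = 2.
Then A·2^0 = 2 gives A = 2, and s(n) = 2·2^n.
s(4) = 2·2^4 = 32.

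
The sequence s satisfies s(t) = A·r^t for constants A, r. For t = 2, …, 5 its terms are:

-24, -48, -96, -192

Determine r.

2

Consecutive ratio: -48/(-24) = 2, and -96/(-48) = 2, so r = 2.
Then A·2^2 = -24 gives A = -6, and s(t) = -6·2^t.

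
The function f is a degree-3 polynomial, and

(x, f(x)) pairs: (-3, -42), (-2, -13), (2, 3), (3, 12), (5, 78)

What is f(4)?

35

Write f(x) = ax³ + bx² + cx + d; the 5 given values yield a linear system in the 4 coefficients.
Solving, f(x) = x³ - 2x² + 3.
Then f(4) = 35.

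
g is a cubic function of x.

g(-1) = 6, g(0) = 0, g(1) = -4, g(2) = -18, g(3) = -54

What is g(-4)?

156

First differences: -6, -4, -14, -36. Second differences: 2, -10, -22. Third differences: -12, -12.
Level-3 differences are constant, so g has degree 3.
Fitting a degree-3 polynomial gives g(x) = -2x³ + x² - 3x.
Then g(-4) = 156.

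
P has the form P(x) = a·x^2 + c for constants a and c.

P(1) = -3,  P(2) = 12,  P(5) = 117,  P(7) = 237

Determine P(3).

37

From P(1) = -3 and P(2) = 12: 1a + c = -3 and 4a + c = 12.
Subtracting: 3a = 15, so a = 5; then c = -3 − 5·1 = -8.
So P(x) = 5x² − 8, and P(3) = 37.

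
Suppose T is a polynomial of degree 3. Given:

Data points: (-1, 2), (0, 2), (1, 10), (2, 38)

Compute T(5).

Write T(t) = at³ + bt² + ct + d; the 4 given values yield a linear system in the 4 coefficients.
Solving, T(t) = 2t³ + 4t² + 2t + 2.
Then T(5) = 362.

362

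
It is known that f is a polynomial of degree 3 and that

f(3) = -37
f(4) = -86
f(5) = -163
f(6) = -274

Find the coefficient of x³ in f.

-1

Write f(x) = ax³ + bx² + cx + d; the 4 given values yield a linear system in the 4 coefficients.
Solving, f(x) = -x³ - 2x² + 2x + 2.
The coefficient of x³ is -1.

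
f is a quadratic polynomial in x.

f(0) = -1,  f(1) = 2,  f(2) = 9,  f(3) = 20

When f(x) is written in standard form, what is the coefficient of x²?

2

First differences: 3, 7, 11. Second differences: 4, 4.
Level-2 differences are constant, so f has degree 2.
Fitting a degree-2 polynomial gives f(x) = 2x² + x - 1.
The coefficient of x² is 2.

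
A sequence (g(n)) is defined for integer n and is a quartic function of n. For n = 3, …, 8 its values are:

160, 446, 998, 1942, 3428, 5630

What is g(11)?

First differences: 286, 552, 944, 1486, 2202. Second differences: 266, 392, 542, 716. Third differences: 126, 150, 174. Fourth differences: 24, 24.
Level-4 differences are constant, so g has degree 4.
Fitting a degree-4 polynomial gives g(n) = n^4 + 3n³ - 2.
Then g(11) = 18632.

18632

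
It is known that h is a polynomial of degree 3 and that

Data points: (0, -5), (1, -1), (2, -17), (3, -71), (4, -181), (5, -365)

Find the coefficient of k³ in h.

-3

Write h(k) = ak³ + bk² + ck + d; the 6 given values yield a linear system in the 4 coefficients.
Solving, h(k) = -3k³ - k² + 8k - 5.
The coefficient of k³ is -3.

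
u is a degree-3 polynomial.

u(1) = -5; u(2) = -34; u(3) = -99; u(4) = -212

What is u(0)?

0

Write u(n) = an³ + bn² + cn + d; the 4 given values yield a linear system in the 4 coefficients.
Solving, u(n) = -2n³ - 6n² + 3n.
Then u(0) = 0.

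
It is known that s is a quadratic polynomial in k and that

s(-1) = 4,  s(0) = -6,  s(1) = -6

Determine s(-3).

54

Write s(k) = ak² + bk + c; the 3 given values yield a linear system in the 3 coefficients.
Solving, s(k) = 5k² - 5k - 6.
Then s(-3) = 54.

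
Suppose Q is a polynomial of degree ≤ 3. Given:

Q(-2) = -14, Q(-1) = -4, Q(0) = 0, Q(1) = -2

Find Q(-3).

First differences: 10, 4, -2. Second differences: -6, -6.
Level-2 differences are constant, so Q has degree 2.
Fitting a degree-2 polynomial gives Q(t) = -3t² + t.
Then Q(-3) = -30.

-30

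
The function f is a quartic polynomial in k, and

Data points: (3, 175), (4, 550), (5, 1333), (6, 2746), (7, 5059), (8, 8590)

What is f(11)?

First differences: 375, 783, 1413, 2313, 3531. Second differences: 408, 630, 900, 1218. Third differences: 222, 270, 318. Fourth differences: 48, 48.
Level-4 differences are constant, so f has degree 4.
Fitting a degree-4 polynomial gives f(k) = 2k^4 + k³ - 2k² + 2k - 2.
Then f(11) = 30391.

30391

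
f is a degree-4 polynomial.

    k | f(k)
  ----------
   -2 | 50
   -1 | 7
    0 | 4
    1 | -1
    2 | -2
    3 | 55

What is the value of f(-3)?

223

First differences: -43, -3, -5, -1, 57. Second differences: 40, -2, 4, 58. Third differences: -42, 6, 54. Fourth differences: 48, 48.
Level-4 differences are constant, so f has degree 4.
Fitting a degree-4 polynomial gives f(k) = 2k^4 - 3k³ - 3k² - k + 4.
Then f(-3) = 223.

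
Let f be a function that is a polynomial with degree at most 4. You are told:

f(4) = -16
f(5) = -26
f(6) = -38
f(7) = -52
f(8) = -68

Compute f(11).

First differences: -10, -12, -14, -16. Second differences: -2, -2, -2.
Level-2 differences are constant, so f has degree 2.
Fitting a degree-2 polynomial gives f(k) = -k² - k + 4.
Then f(11) = -128.

-128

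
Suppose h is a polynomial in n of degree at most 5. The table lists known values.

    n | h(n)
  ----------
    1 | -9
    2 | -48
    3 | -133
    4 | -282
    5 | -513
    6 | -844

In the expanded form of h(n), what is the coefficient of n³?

Write h(n) = an^5 + bn^4 + cn³ + dn² + en + p; the 6 given values yield a linear system in the 6 coefficients.
Solving, the top 2 coefficients vanish, and h(n) = -3n³ - 5n² - 3n + 2.
The coefficient of n³ is -3.

-3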